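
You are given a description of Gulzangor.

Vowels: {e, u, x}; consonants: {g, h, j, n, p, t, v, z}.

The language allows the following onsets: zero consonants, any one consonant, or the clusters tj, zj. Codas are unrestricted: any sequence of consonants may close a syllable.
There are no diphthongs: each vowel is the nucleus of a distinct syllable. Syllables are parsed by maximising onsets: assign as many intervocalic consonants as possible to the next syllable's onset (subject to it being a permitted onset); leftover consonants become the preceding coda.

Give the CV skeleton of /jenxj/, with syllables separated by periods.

CV.CVC

Vowels present: e, x; each is a nucleus, giving 2 syllables.
/e…x/ gap (V1→V2): /n/ is a single consonant, so it becomes the next onset.
Syllabification: je.nxj.
Mapping each syllable to C/V: /je/ → CV, /nxj/ → CVC.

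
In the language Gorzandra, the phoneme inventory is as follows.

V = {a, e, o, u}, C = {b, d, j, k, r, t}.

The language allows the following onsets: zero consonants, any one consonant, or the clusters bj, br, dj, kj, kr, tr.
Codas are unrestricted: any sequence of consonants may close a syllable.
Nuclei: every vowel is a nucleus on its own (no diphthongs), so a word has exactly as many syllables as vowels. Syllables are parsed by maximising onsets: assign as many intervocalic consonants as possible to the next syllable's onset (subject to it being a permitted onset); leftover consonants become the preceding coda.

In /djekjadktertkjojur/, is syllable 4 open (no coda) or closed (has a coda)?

open

Nuclei (vowels): e, a, e, o, u → 5 syllables.
Between /e/ (V1) and /a/ (V2): /kj/ — entire cluster is a permitted onset → onset /kj/, coda ∅.
Between /a/ (V2) and /e/ (V3): cluster /dkt/ — the longest permitted-onset suffix is /t/; onset = /t/, preceding coda = /dk/.
Between /e/ (V3) and /o/ (V4): /rtkj/ splits as /rt/ + /kj/ (/kj/ is the longest suffix that is a licit onset).
Between /o/ (V4) and /u/ (V5): /j/ → onset of the next syllable (single consonants are always licit onsets).
So the parse is dje.kjadk.tert.kjo.jur.
Syllable 4 is /kjo/; it ends in its nucleus with no coda, so it is open.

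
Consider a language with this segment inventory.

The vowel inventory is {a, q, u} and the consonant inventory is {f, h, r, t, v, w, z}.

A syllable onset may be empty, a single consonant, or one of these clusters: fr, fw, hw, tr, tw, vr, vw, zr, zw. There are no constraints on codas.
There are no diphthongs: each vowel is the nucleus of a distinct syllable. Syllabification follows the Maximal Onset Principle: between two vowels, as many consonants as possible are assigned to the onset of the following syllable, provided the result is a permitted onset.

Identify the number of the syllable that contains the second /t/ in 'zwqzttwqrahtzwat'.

2

Nuclei (vowels): q, q, a, a → 4 syllables.
σ1/σ2 boundary: /zttw/; trying suffixes from longest down, /tw/ is the first permitted one, so coda /zt/ | onset /tw/.
σ2/σ3 boundary: /r/ → onset of the next syllable (single consonants are always licit onsets).
σ3/σ4 boundary: cluster /htzw/ — the longest permitted-onset suffix is /zw/; onset = /zw/, preceding coda = /ht/.
Putting it together: zwqzt.twq.raht.zwat.
The second /t/ is in the onset of syllable 2 (/twq/).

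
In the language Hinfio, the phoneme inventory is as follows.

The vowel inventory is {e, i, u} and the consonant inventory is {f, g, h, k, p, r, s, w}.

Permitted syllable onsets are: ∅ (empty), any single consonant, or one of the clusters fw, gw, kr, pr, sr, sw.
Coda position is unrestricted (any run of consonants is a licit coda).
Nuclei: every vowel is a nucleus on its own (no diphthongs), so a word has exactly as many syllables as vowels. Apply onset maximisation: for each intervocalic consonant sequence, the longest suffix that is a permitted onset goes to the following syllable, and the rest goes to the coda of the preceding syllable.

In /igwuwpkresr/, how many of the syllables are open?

1

The vowels are i, u, e — 3 nuclei, so 3 syllables.
Between /i/ (V1) and /u/ (V2): cluster /gw/ — /gw/ is itself a permitted onset, so the whole cluster goes right; preceding coda = ∅.
Between /u/ (V2) and /e/ (V3): /wpkr/; trying suffixes from longest down, /kr/ is the first permitted one, so coda /wp/ | onset /kr/.
So the parse is i.gwuwp.kresr.
Classifying each syllable: /i/ (open), /gwuwp/ (closed), /kresr/ (closed).
Open syllables: 1.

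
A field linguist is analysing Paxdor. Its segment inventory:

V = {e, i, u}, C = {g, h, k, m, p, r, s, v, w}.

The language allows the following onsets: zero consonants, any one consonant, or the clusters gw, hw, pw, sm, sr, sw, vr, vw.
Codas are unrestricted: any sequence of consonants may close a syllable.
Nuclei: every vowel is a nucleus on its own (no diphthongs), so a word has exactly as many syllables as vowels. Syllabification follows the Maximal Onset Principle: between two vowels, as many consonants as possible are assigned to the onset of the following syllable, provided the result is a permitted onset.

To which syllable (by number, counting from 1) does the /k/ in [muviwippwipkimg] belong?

5

Vowels present: u, i, i, i, i; each is a nucleus, giving 5 syllables.
Between /u/ (V1) and /i/ (V2): /v/ → onset of the next syllable (single consonants are always licit onsets).
Between /i/ (V2) and /i/ (V3): just /w/ — single C goes to the following onset.
Between /i/ (V3) and /i/ (V4): /ppw/ splits as /p/ + /pw/ (/pw/ is the longest suffix that is a licit onset).
Between /i/ (V4) and /i/ (V5): /pk/; trying suffixes from longest down, /k/ is the first permitted one, so coda /p/ | onset /k/.
So the parse is mu.vi.wip.pwip.kimg.
The /k/ is in the onset of syllable 5 (/kimg/).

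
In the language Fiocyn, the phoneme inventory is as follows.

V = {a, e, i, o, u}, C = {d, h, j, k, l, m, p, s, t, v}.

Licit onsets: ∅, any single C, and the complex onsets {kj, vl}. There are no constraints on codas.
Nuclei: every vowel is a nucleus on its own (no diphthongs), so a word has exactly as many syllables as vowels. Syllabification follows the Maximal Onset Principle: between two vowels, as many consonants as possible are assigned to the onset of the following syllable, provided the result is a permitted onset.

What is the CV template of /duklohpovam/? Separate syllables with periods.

CVC.CVC.CV.CVC

Vowels present: u, o, o, a; each is a nucleus, giving 4 syllables.
V1 /u/ – V2 /o/: /kl/ splits as /k/ + /l/ (/l/ is the longest suffix that is a licit onset).
V2 /o/ – V3 /o/: /hp/ splits as /h/ + /p/ (/p/ is the longest suffix that is a licit onset).
V3 /o/ – V4 /a/: /v/ is a single consonant, so it becomes the next onset.
Putting it together: duk.loh.po.vam.
Mapping each syllable to C/V: /duk/ → CVC, /loh/ → CVC, /po/ → CV, /vam/ → CVC.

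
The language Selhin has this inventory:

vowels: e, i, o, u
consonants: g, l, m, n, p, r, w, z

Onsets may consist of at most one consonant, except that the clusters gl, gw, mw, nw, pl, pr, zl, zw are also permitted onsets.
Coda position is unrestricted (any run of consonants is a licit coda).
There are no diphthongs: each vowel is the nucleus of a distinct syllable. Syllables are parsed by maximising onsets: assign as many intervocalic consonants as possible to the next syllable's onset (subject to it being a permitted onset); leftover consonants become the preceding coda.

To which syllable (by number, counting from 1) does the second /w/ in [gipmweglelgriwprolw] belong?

4

Nuclei (vowels): i, e, e, i, o → 5 syllables.
/i…e/ gap (V1→V2): /pmw/ splits as /p/ + /mw/ (/mw/ is the longest suffix that is a licit onset).
/e…e/ gap (V2→V3): /gl/ is a licit onset in full, so it all attaches to the next syllable.
/e…i/ gap (V3→V4): /lgr/; trying suffixes from longest down, /r/ is the first permitted one, so coda /lg/ | onset /r/.
/i…o/ gap (V4→V5): cluster /wpr/ — the longest permitted-onset suffix is /pr/; onset = /pr/, preceding coda = /w/.
Result: gip.mwe.glelg.riw.prolw.
The second /w/ is in the coda of syllable 4 (/riw/).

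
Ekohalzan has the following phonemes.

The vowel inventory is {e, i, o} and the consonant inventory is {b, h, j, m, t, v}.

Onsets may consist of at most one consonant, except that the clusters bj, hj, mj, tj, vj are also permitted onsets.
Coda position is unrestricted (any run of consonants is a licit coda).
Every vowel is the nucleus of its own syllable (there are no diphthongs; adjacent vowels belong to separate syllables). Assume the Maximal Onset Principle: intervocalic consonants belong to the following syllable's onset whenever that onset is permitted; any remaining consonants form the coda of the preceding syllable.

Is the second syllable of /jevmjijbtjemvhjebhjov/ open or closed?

closed

The vowels are e, i, e, e, o — 5 nuclei, so 5 syllables.
V1 /e/ – V2 /i/: /vmj/ — longest licit onset from the right is /mj/, leaving /v/ as coda.
V2 /i/ – V3 /e/: /jbtj/ — longest licit onset from the right is /tj/, leaving /jb/ as coda.
V3 /e/ – V4 /e/: /mvhj/ — longest licit onset from the right is /hj/, leaving /mv/ as coda.
V4 /e/ – V5 /o/: /bhj/ splits as /b/ + /hj/ (/hj/ is the longest suffix that is a licit onset).
So the parse is jev.mjijb.tjemv.hjeb.hjov.
Syllable 2 is /mjijb/ with coda /jb/, so it is closed.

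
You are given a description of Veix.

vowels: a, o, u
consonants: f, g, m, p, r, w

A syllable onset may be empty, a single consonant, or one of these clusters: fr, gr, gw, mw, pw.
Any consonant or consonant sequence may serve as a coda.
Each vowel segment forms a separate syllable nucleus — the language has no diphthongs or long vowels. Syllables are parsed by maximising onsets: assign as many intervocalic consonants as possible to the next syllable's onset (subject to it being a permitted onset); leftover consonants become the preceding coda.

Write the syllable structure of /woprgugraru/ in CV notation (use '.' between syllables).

The vowels are o, u, a, u — 4 nuclei, so 4 syllables.
/o…u/ gap (V1→V2): /prg/ splits as /pr/ + /g/ (/g/ is the longest suffix that is a licit onset).
/u…a/ gap (V2→V3): /gr/ — entire cluster is a permitted onset → onset /gr/, coda ∅.
/a…u/ gap (V3→V4): just /r/ — single C goes to the following onset.
So the parse is wopr.gu.gra.ru.
Mapping each syllable to C/V: /wopr/ → CVCC, /gu/ → CV, /gra/ → CCV, /ru/ → CV.

CVCC.CV.CCV.CV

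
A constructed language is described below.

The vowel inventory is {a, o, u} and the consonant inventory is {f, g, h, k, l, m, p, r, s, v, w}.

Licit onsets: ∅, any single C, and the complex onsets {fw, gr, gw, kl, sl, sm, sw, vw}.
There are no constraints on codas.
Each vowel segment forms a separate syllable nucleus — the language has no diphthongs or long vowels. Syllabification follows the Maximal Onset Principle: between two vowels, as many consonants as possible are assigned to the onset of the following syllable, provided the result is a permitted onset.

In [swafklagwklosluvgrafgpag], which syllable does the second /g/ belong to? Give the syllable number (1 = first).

5

Vowels present: a, a, o, u, a, a; each is a nucleus, giving 6 syllables.
V1 /a/ – V2 /a/: /fkl/; trying suffixes from longest down, /kl/ is the first permitted one, so coda /f/ | onset /kl/.
V2 /a/ – V3 /o/: /gwkl/ splits as /gw/ + /kl/ (/kl/ is the longest suffix that is a licit onset).
V3 /o/ – V4 /u/: /sl/ — entire cluster is a permitted onset → onset /sl/, coda ∅.
V4 /u/ – V5 /a/: cluster /vgr/ — the longest permitted-onset suffix is /gr/; onset = /gr/, preceding coda = /v/.
V5 /a/ – V6 /a/: /fgp/ — longest licit onset from the right is /p/, leaving /fg/ as coda.
So the parse is swaf.klagw.klo.sluv.grafg.pag.
The second /g/ is in the onset of syllable 5 (/grafg/).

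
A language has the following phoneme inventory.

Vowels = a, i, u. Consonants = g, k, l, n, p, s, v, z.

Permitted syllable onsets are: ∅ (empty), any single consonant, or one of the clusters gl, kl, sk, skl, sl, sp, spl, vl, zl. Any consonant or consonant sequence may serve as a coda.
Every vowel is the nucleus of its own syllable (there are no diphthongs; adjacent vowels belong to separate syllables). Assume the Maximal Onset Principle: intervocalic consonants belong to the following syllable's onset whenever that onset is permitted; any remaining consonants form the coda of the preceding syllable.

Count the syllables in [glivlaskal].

3

Vowels present: i, a, a; each is a nucleus, giving 3 syllables.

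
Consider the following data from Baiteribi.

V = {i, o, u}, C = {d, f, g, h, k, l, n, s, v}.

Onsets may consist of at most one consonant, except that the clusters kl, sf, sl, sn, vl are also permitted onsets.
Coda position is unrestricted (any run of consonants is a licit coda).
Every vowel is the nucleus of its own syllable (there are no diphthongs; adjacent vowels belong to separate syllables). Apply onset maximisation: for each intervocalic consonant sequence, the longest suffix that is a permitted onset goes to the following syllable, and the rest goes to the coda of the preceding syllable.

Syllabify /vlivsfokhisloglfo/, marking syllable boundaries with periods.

vliv.sfok.hi.slogl.fo

Nuclei (vowels): i, o, i, o, o → 5 syllables.
V1 /i/ – V2 /o/: /vsf/ splits as /v/ + /sf/ (/sf/ is the longest suffix that is a licit onset).
V2 /o/ – V3 /i/: /kh/; trying suffixes from longest down, /h/ is the first permitted one, so coda /k/ | onset /h/.
V3 /i/ – V4 /o/: /sl/ — entire cluster is a permitted onset → onset /sl/, coda ∅.
V4 /o/ – V5 /o/: /glf/ splits as /gl/ + /f/ (/f/ is the longest suffix that is a licit onset).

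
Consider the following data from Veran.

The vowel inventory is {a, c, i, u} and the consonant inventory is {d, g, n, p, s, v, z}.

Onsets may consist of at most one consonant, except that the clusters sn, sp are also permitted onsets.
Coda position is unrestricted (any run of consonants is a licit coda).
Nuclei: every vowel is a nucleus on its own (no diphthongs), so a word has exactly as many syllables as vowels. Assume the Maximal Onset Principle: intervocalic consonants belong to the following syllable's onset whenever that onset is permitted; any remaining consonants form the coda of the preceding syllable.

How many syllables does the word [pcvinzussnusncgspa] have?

Nuclei (vowels): c, i, u, u, c, a → 6 syllables.

6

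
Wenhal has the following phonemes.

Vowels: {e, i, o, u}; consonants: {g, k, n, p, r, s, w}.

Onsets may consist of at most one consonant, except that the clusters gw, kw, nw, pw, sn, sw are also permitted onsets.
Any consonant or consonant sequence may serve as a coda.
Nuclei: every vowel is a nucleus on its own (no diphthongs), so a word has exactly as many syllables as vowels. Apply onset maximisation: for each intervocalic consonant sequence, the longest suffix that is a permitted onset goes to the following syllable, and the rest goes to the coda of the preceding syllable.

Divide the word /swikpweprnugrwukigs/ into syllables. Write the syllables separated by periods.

swik.pwepr.nugr.wu.kigs

Vowels present: i, e, u, u, i; each is a nucleus, giving 5 syllables.
Between /i/ (V1) and /e/ (V2): /kpw/ splits as /k/ + /pw/ (/pw/ is the longest suffix that is a licit onset).
Between /e/ (V2) and /u/ (V3): /prn/ — longest licit onset from the right is /n/, leaving /pr/ as coda.
Between /u/ (V3) and /u/ (V4): cluster /grw/ — the longest permitted-onset suffix is /w/; onset = /w/, preceding coda = /gr/.
Between /u/ (V4) and /i/ (V5): /k/ → onset of the next syllable (single consonants are always licit onsets).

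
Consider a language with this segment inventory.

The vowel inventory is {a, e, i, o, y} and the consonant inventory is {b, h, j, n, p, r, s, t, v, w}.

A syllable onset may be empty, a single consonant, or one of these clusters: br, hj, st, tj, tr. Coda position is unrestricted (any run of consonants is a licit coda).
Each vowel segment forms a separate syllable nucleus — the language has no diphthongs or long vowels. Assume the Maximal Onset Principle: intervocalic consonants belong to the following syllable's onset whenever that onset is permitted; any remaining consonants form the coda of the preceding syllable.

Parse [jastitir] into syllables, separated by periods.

The vowels are a, i, i — 3 nuclei, so 3 syllables.
Between /a/ (V1) and /i/ (V2): /st/ is a licit onset in full, so it all attaches to the next syllable.
Between /i/ (V2) and /i/ (V3): just /t/ — single C goes to the following onset.

ja.sti.tir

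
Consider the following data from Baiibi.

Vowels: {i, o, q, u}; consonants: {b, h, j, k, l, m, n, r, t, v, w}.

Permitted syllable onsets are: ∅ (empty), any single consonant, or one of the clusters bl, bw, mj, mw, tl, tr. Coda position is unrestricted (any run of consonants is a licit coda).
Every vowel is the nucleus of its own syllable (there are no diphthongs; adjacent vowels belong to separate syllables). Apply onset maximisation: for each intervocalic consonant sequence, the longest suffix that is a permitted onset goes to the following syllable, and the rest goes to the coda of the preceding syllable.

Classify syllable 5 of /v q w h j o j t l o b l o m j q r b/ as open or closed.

closed

The vowels are q, o, o, o, q — 5 nuclei, so 5 syllables.
V1 /q/ – V2 /o/: /whj/ — longest licit onset from the right is /j/, leaving /wh/ as coda.
V2 /o/ – V3 /o/: /jtl/ — longest licit onset from the right is /tl/, leaving /j/ as coda.
V3 /o/ – V4 /o/: /bl/ — entire cluster is a permitted onset → onset /bl/, coda ∅.
V4 /o/ – V5 /q/: /mj/ — entire cluster is a permitted onset → onset /mj/, coda ∅.
Syllabification: vqwh.joj.tlo.blo.mjqrb.
Syllable 5 is /mjqrb/ with coda /rb/, so it is closed.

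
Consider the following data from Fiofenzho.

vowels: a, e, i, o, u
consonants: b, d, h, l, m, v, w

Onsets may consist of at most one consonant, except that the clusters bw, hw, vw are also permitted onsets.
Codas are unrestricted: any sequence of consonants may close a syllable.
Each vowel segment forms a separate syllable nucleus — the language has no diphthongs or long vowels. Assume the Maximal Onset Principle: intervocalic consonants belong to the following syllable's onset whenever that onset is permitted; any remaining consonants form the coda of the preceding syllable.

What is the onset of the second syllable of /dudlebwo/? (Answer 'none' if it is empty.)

The vowels are u, e, o — 3 nuclei, so 3 syllables.
V1 /u/ – V2 /e/: /dl/ — longest licit onset from the right is /l/, leaving /d/ as coda.
V2 /e/ – V3 /o/: /bw/ is a licit onset in full, so it all attaches to the next syllable.
Putting it together: dud.le.bwo.
Syllable 2 is /le/: onset /l/, nucleus /e/, coda ∅.

l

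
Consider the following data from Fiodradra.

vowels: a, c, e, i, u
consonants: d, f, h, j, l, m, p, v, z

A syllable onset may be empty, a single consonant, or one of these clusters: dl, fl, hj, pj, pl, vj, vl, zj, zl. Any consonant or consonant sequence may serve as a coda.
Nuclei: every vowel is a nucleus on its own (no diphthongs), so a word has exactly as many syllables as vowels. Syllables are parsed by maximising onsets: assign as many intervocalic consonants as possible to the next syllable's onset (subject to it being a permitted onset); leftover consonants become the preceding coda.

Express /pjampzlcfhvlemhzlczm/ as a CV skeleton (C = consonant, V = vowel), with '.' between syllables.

Nuclei (vowels): a, c, e, c → 4 syllables.
Between /a/ (V1) and /c/ (V2): cluster /mpzl/ — the longest permitted-onset suffix is /zl/; onset = /zl/, preceding coda = /mp/.
Between /c/ (V2) and /e/ (V3): cluster /fhvl/ — the longest permitted-onset suffix is /vl/; onset = /vl/, preceding coda = /fh/.
Between /e/ (V3) and /c/ (V4): /mhzl/ — longest licit onset from the right is /zl/, leaving /mh/ as coda.
Syllabification: pjamp.zlcfh.vlemh.zlczm.
Mapping each syllable to C/V: /pjamp/ → CCVCC, /zlcfh/ → CCVCC, /vlemh/ → CCVCC, /zlczm/ → CCVCC.

CCVCC.CCVCC.CCVCC.CCVCC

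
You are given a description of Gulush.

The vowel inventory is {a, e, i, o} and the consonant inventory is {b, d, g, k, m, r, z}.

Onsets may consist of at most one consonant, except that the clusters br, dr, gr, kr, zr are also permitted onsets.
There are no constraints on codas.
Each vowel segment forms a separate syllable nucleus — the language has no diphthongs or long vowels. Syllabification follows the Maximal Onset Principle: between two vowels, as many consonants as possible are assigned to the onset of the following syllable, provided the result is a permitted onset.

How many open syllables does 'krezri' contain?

Nuclei (vowels): e, i → 2 syllables.
Between /e/ (V1) and /i/ (V2): cluster /zr/ — /zr/ is itself a permitted onset, so the whole cluster goes right; preceding coda = ∅.
Putting it together: kre.zri.
Classifying each syllable: /kre/ (open), /zri/ (open).
Open syllables: 2.

2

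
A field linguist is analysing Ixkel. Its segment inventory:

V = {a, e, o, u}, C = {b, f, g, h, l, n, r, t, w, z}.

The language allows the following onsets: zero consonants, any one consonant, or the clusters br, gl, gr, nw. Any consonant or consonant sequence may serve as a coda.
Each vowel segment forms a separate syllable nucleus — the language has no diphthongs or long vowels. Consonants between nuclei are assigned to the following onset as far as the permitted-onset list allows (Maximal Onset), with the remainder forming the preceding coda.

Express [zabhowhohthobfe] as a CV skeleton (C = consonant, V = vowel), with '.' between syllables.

CVC.CVC.CVCC.CVC.CV

The vowels are a, o, o, o, e — 5 nuclei, so 5 syllables.
σ1/σ2 boundary: /bh/; trying suffixes from longest down, /h/ is the first permitted one, so coda /b/ | onset /h/.
σ2/σ3 boundary: /wh/ — longest licit onset from the right is /h/, leaving /w/ as coda.
σ3/σ4 boundary: /hth/ splits as /ht/ + /h/ (/h/ is the longest suffix that is a licit onset).
σ4/σ5 boundary: cluster /bf/ — the longest permitted-onset suffix is /f/; onset = /f/, preceding coda = /b/.
Putting it together: zab.how.hoht.hob.fe.
Mapping each syllable to C/V: /zab/ → CVC, /how/ → CVC, /hoht/ → CVCC, /hob/ → CVC, /fe/ → CV.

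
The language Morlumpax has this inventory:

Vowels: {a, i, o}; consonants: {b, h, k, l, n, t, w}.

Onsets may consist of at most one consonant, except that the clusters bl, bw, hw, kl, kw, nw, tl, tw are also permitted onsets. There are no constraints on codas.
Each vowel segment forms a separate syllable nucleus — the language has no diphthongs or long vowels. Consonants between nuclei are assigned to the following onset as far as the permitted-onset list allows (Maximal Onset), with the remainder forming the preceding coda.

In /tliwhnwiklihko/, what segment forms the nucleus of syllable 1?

Nuclei (vowels): i, i, i, o → 4 syllables.
The first nucleus (vowel 1 from the left) is /i/.

i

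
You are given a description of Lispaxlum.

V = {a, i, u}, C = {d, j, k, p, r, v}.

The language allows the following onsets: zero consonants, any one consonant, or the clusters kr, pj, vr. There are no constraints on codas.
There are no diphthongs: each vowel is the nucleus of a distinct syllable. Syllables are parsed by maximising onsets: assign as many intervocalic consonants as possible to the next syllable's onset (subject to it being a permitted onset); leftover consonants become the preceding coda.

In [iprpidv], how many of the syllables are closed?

Nuclei (vowels): i, i → 2 syllables.
σ1/σ2 boundary: cluster /prp/ — the longest permitted-onset suffix is /p/; onset = /p/, preceding coda = /pr/.
Putting it together: ipr.pidv.
Classifying each syllable: /ipr/ (closed), /pidv/ (closed).
Closed syllables: 2.

2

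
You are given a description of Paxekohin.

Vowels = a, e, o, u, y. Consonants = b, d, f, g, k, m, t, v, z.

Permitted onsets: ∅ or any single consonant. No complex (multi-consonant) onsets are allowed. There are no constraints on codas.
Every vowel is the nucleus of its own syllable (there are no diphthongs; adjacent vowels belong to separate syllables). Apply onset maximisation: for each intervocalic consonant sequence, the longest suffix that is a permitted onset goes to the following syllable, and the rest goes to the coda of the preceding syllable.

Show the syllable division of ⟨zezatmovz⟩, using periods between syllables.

ze.zat.movz

The vowels are e, a, o — 3 nuclei, so 3 syllables.
/e…a/ gap (V1→V2): /z/ → onset of the next syllable (single consonants are always licit onsets).
/a…o/ gap (V2→V3): /tm/; trying suffixes from longest down, /m/ is the first permitted one, so coda /t/ | onset /m/.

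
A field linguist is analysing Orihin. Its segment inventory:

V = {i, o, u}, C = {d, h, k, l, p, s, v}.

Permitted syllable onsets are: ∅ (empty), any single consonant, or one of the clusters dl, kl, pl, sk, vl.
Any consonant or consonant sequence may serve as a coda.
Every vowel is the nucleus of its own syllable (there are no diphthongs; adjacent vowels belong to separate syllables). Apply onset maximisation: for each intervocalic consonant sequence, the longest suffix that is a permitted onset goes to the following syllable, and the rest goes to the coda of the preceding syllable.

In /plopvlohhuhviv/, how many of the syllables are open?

Vowels present: o, o, u, i; each is a nucleus, giving 4 syllables.
V1 /o/ – V2 /o/: cluster /pvl/ — the longest permitted-onset suffix is /vl/; onset = /vl/, preceding coda = /p/.
V2 /o/ – V3 /u/: /hh/ splits as /h/ + /h/ (/h/ is the longest suffix that is a licit onset).
V3 /u/ – V4 /i/: /hv/ splits as /h/ + /v/ (/v/ is the longest suffix that is a licit onset).
Putting it together: plop.vloh.huh.viv.
Classifying each syllable: /plop/ (closed), /vloh/ (closed), /huh/ (closed), /viv/ (closed).
Open syllables: 0.

0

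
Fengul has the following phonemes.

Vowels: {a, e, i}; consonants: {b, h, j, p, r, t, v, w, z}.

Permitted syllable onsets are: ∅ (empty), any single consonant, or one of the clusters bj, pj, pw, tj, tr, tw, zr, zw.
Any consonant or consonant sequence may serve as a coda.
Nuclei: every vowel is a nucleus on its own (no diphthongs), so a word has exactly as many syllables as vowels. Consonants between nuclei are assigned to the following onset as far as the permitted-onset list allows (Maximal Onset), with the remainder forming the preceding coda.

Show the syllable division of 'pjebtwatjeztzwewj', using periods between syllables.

Nuclei (vowels): e, a, e, e → 4 syllables.
Between /e/ (V1) and /a/ (V2): cluster /btw/ — the longest permitted-onset suffix is /tw/; onset = /tw/, preceding coda = /b/.
Between /a/ (V2) and /e/ (V3): /tj/ — entire cluster is a permitted onset → onset /tj/, coda ∅.
Between /e/ (V3) and /e/ (V4): /ztzw/ splits as /zt/ + /zw/ (/zw/ is the longest suffix that is a licit onset).

pjeb.twa.tjezt.zwewj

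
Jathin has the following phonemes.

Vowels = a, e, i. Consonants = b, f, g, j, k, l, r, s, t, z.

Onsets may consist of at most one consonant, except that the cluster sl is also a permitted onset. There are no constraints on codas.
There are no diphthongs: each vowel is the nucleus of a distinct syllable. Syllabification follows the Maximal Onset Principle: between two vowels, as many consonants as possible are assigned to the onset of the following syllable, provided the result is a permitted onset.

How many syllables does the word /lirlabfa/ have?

3

Nuclei (vowels): i, a, a → 3 syllables.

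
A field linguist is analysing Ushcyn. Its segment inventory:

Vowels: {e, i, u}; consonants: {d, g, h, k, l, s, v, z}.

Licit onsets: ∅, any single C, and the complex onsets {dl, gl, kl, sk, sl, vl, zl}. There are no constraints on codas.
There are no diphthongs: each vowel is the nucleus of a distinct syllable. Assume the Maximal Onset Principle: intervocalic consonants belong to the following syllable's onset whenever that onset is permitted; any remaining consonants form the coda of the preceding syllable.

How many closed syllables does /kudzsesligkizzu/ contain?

3

Nuclei (vowels): u, e, i, i, u → 5 syllables.
V1 /u/ – V2 /e/: cluster /dzs/ — the longest permitted-onset suffix is /s/; onset = /s/, preceding coda = /dz/.
V2 /e/ – V3 /i/: /sl/ — entire cluster is a permitted onset → onset /sl/, coda ∅.
V3 /i/ – V4 /i/: cluster /gk/ — the longest permitted-onset suffix is /k/; onset = /k/, preceding coda = /g/.
V4 /i/ – V5 /u/: /zz/ splits as /z/ + /z/ (/z/ is the longest suffix that is a licit onset).
Putting it together: kudz.se.slig.kiz.zu.
Classifying each syllable: /kudz/ (closed), /se/ (open), /slig/ (closed), /kiz/ (closed), /zu/ (open).
Closed syllables: 3.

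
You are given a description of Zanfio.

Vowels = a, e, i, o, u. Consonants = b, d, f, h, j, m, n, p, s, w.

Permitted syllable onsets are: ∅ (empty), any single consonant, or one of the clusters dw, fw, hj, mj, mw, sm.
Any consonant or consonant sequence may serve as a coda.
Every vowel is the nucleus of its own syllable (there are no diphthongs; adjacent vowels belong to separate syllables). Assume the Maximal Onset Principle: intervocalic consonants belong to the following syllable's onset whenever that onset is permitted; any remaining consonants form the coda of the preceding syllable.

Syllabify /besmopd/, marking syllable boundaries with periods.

be.smopd

Vowels present: e, o; each is a nucleus, giving 2 syllables.
V1 /e/ – V2 /o/: cluster /sm/ — /sm/ is itself a permitted onset, so the whole cluster goes right; preceding coda = ∅.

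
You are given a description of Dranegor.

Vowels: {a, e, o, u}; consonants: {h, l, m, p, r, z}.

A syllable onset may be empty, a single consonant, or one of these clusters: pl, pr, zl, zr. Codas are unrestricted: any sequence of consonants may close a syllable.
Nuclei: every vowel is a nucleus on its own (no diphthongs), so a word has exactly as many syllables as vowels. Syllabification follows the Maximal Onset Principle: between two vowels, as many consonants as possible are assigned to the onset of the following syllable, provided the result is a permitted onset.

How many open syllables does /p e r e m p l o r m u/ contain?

Vowels present: e, e, o, u; each is a nucleus, giving 4 syllables.
/e…e/ gap (V1→V2): /r/ → onset of the next syllable (single consonants are always licit onsets).
/e…o/ gap (V2→V3): cluster /mpl/ — the longest permitted-onset suffix is /pl/; onset = /pl/, preceding coda = /m/.
/o…u/ gap (V3→V4): /rm/ — longest licit onset from the right is /m/, leaving /r/ as coda.
Result: pe.rem.plor.mu.
Classifying each syllable: /pe/ (open), /rem/ (closed), /plor/ (closed), /mu/ (open).
Open syllables: 2.

2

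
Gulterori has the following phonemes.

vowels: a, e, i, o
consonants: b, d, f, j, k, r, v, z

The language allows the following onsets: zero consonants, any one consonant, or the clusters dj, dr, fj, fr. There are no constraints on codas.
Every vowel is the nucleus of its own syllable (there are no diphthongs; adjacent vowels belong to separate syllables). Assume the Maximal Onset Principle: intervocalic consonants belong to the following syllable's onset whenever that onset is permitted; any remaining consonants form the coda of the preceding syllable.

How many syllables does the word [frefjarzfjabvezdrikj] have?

Vowels present: e, a, a, e, i; each is a nucleus, giving 5 syllables.

5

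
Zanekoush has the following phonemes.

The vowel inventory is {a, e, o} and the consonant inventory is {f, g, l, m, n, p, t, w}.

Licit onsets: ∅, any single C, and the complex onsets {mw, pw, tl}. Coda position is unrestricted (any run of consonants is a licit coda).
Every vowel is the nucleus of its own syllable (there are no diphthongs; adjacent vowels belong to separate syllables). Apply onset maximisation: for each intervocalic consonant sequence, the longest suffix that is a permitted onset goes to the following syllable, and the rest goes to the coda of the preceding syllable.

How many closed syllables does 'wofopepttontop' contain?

Nuclei (vowels): o, o, e, o, o → 5 syllables.
V1 /o/ – V2 /o/: just /f/ — single C goes to the following onset.
V2 /o/ – V3 /e/: /p/ → onset of the next syllable (single consonants are always licit onsets).
V3 /e/ – V4 /o/: /ptt/ splits as /pt/ + /t/ (/t/ is the longest suffix that is a licit onset).
V4 /o/ – V5 /o/: /nt/ splits as /n/ + /t/ (/t/ is the longest suffix that is a licit onset).
Putting it together: wo.fo.pept.ton.top.
Classifying each syllable: /wo/ (open), /fo/ (open), /pept/ (closed), /ton/ (closed), /top/ (closed).
Closed syllables: 3.

3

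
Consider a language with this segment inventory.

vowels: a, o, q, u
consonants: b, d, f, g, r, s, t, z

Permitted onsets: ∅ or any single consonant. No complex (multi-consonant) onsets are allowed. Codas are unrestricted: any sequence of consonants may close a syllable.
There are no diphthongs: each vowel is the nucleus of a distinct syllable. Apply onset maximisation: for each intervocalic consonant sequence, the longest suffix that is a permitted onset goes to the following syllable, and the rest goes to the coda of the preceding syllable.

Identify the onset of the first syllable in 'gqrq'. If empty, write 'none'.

g

The vowels are q, q — 2 nuclei, so 2 syllables.
V1 /q/ – V2 /q/: just /r/ — single C goes to the following onset.
Result: gq.rq.
Syllable 1 is /gq/: onset /g/, nucleus /q/, coda ∅.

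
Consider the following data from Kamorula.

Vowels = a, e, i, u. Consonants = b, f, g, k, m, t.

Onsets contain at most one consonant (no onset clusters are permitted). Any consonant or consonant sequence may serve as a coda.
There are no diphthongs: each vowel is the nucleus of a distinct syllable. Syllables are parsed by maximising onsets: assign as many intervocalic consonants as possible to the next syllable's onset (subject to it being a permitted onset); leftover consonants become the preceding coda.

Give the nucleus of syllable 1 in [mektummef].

e

Nuclei (vowels): e, u, e → 3 syllables.
The first nucleus (vowel 1 from the left) is /e/.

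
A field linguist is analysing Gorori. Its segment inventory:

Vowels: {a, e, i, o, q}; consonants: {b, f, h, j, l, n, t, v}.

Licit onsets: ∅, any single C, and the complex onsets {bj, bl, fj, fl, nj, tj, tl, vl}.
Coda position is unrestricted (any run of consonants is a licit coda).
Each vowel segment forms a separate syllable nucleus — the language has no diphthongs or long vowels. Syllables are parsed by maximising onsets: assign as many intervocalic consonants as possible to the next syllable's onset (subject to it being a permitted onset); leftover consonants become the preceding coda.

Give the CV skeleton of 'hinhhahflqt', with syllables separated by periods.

The vowels are i, a, q — 3 nuclei, so 3 syllables.
Between /i/ (V1) and /a/ (V2): /nhh/ splits as /nh/ + /h/ (/h/ is the longest suffix that is a licit onset).
Between /a/ (V2) and /q/ (V3): /hfl/ splits as /h/ + /fl/ (/fl/ is the longest suffix that is a licit onset).
So the parse is hinh.hah.flqt.
Mapping each syllable to C/V: /hinh/ → CVCC, /hah/ → CVC, /flqt/ → CCVC.

CVCC.CVC.CCVC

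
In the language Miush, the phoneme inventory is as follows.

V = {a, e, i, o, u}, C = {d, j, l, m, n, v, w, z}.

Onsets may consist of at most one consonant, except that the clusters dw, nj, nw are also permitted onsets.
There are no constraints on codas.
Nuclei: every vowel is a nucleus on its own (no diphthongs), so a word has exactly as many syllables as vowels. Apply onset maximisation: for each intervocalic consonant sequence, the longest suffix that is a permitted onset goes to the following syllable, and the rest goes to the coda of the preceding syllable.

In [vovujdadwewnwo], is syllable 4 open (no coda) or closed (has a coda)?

Nuclei (vowels): o, u, a, e, o → 5 syllables.
σ1/σ2 boundary: /v/ → onset of the next syllable (single consonants are always licit onsets).
σ2/σ3 boundary: /jd/ splits as /j/ + /d/ (/d/ is the longest suffix that is a licit onset).
σ3/σ4 boundary: cluster /dw/ — /dw/ is itself a permitted onset, so the whole cluster goes right; preceding coda = ∅.
σ4/σ5 boundary: /wnw/ — longest licit onset from the right is /nw/, leaving /w/ as coda.
Putting it together: vo.vuj.da.dwew.nwo.
Syllable 4 is /dwew/ with coda /w/, so it is closed.

closed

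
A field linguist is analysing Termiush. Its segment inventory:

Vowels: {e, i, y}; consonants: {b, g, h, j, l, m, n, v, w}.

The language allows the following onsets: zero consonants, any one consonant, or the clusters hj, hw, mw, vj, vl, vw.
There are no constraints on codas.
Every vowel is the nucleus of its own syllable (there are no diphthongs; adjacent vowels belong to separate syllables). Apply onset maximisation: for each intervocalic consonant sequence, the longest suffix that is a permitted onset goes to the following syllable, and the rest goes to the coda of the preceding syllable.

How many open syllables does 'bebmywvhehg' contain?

Vowels present: e, y, e; each is a nucleus, giving 3 syllables.
σ1/σ2 boundary: cluster /bm/ — the longest permitted-onset suffix is /m/; onset = /m/, preceding coda = /b/.
σ2/σ3 boundary: /wvh/ splits as /wv/ + /h/ (/h/ is the longest suffix that is a licit onset).
Putting it together: beb.mywv.hehg.
Classifying each syllable: /beb/ (closed), /mywv/ (closed), /hehg/ (closed).
Open syllables: 0.

0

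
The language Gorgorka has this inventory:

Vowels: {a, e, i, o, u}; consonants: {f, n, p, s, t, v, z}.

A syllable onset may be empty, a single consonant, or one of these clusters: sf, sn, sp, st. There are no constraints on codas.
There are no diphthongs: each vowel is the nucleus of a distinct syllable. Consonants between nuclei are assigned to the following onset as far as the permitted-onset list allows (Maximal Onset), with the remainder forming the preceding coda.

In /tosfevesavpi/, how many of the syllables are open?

4

The vowels are o, e, e, a, i — 5 nuclei, so 5 syllables.
/o…e/ gap (V1→V2): /sf/ is a licit onset in full, so it all attaches to the next syllable.
/e…e/ gap (V2→V3): /v/ is a single consonant, so it becomes the next onset.
/e…a/ gap (V3→V4): /s/ is a single consonant, so it becomes the next onset.
/a…i/ gap (V4→V5): /vp/ splits as /v/ + /p/ (/p/ is the longest suffix that is a licit onset).
Putting it together: to.sfe.ve.sav.pi.
Classifying each syllable: /to/ (open), /sfe/ (open), /ve/ (open), /sav/ (closed), /pi/ (open).
Open syllables: 4.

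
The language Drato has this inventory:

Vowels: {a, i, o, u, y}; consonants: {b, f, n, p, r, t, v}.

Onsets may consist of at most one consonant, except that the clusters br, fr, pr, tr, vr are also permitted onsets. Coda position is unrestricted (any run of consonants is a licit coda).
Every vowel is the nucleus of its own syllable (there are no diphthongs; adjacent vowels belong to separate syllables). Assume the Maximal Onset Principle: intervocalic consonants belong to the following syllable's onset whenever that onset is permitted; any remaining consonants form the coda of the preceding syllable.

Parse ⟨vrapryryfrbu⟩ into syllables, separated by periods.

vra.pry.ryfr.bu

Nuclei (vowels): a, y, y, u → 4 syllables.
/a…y/ gap (V1→V2): /pr/ — entire cluster is a permitted onset → onset /pr/, coda ∅.
/y…y/ gap (V2→V3): /r/ is a single consonant, so it becomes the next onset.
/y…u/ gap (V3→V4): cluster /frb/ — the longest permitted-onset suffix is /b/; onset = /b/, preceding coda = /fr/.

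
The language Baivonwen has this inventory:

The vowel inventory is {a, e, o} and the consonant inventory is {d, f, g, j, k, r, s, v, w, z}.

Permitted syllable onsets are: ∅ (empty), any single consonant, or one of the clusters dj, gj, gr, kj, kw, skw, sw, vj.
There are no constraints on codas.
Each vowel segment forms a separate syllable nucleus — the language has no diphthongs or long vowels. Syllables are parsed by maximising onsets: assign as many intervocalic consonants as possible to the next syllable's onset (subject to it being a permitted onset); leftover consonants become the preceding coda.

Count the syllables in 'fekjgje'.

2

Vowels present: e, e; each is a nucleus, giving 2 syllables.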